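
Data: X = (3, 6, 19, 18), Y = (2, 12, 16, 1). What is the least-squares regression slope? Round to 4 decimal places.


b = sum((xi-xbar)(yi-ybar)) / sum((xi-xbar)^2)
n = 4, xbar = 46/4 = 11.5, ybar = 31/4 = 7.75
Sxy = sum((xi-xbar)(yi-ybar)) = 43.5
Sxx = sum((xi-xbar)^2) = 201
b = Sxy / Sxx = 29/134 ≈ 0.216418

0.2164


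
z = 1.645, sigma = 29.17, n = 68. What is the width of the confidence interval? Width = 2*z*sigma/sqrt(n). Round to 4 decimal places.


width = 2*z*sigma/sqrt(n)
2*z*sigma = 2 * 1.645 * 29.17 = 95.9693
sqrt(68) ≈ 8.246211
width = 95.9693 / 8.246211 ≈ 11.637987

11.6380


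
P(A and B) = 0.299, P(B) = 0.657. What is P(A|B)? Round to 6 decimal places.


P(A|B) = P(A and B) / P(B) = 0.299 / 0.657 = 299/657 ≈ 0.45509893

0.455099


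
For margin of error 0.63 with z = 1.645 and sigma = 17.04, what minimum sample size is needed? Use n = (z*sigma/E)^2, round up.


z*sigma/E = 1.645 * 17.04 / 0.63 = 3337/75 ≈ 44.493333
(z*sigma/E)^2 ≈ 1979.656711
round up: n = 1980

1980


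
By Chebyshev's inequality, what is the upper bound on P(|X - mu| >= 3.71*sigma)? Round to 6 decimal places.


P <= 1/k^2
k^2 = 3.71^2 = 13.7641
1/k^2 = 1 / 13.7641 ≈ 0.07265277

0.072653


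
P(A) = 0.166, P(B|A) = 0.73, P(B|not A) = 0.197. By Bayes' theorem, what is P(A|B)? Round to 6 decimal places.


P(A|B) = P(B|A)*P(A) / P(B), P(B) = P(B|A)*P(A) + P(B|not A)*P(not A)
P(B|A)*P(A) = 0.73 * 0.166 = 0.12118
P(B|not A)*P(not A) = 0.197 * 0.834 = 0.164298
P(B) = 0.12118 + 0.164298 = 0.285478
P(A|B) = 0.12118 / 0.285478 ≈ 0.42448105

0.424481


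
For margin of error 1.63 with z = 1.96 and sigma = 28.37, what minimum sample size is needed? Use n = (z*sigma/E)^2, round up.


z*sigma/E = 1.96 * 28.37 / 1.63 = 139013/4075 ≈ 34.113620
(z*sigma/E)^2 ≈ 1163.739044
round up: n = 1164

1164


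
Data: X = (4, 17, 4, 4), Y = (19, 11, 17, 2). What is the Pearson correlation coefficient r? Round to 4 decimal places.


r = sum((xi-xbar)(yi-ybar)) / sqrt(sum((xi-xbar)^2) * sum((yi-ybar)^2))
n = 4, xbar = 29/4 = 7.25, ybar = 49/4 = 12.25
Sxy = sum((xi-xbar)(yi-ybar)) = -16.25
Sxx = sum((xi-xbar)^2) = 126.75
Syy = sum((yi-ybar)^2) = 174.75
sqrt(Sxx*Syy) ≈ 148.827291
r = Sxy / sqrt(Sxx*Syy) = -16.25 / 148.827291 ≈ -0.109187

-0.1092


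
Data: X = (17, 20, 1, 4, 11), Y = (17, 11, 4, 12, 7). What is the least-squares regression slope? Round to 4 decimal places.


b = sum((xi-xbar)(yi-ybar)) / sum((xi-xbar)^2)
n = 5, xbar = 53/5 = 10.6, ybar = 51/5 = 10.2
Sxy = sum((xi-xbar)(yi-ybar)) = 97.4
Sxx = sum((xi-xbar)^2) = 265.2
b = Sxy / Sxx = 487/1326 ≈ 0.367270

0.3673


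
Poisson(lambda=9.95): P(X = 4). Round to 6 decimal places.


P = e^(-lam) * lam^k / k!
e^(-9.95) ≈ 0.00004772763
lam^k = 9.95^4 ≈ 9801.495006
k! = 4! = 24
P = 0.00004772763 * 9801.495006 / 24 ≈ 0.019492

0.019492


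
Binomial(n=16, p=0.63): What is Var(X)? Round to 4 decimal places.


Var = n*p*(1-p) = 16 * 0.63 * 0.37 = 3.7296

3.7296


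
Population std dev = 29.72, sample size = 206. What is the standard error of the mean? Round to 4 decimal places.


SE = sigma / sqrt(n)
sqrt(206) ≈ 14.352700
SE = 29.72 / 14.352700 ≈ 2.070691

2.0707


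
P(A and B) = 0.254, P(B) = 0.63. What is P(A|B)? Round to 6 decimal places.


P(A|B) = P(A and B) / P(B) = 0.254 / 0.63 = 127/315 ≈ 0.40317460

0.403175


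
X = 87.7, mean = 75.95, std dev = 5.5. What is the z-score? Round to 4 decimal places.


z = (X - mu) / sigma
X - mu = 87.7 - 75.95 = 11.75
z = 11.75 / 5.5 = 47/22 ≈ 2.136364

2.1364


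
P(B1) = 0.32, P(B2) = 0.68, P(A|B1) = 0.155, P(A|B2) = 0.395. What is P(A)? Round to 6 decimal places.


P(A) = P(A|B1)*P(B1) + P(A|B2)*P(B2)
P(A|B1)*P(B1) = 0.155 * 0.32 = 0.0496
P(A|B2)*P(B2) = 0.395 * 0.68 = 0.2686
P(A) = 0.0496 + 0.2686 = 0.3182

0.318200


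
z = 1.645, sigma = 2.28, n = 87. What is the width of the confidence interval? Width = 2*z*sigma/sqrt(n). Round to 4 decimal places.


width = 2*z*sigma/sqrt(n)
2*z*sigma = 2 * 1.645 * 2.28 = 7.5012
sqrt(87) ≈ 9.327379
width = 7.5012 / 9.327379 ≈ 0.804213

0.8042


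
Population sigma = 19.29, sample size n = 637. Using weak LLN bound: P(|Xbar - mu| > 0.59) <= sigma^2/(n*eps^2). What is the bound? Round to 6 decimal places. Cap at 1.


bound = min(1, sigma^2/(n*eps^2))
sigma^2 = 19.29^2 = 372.1041
n*eps^2 = 637 * 0.59^2 = 637 * 0.3481 = 221.7397
sigma^2/(n*eps^2) = 372.1041 / 221.7397 ≈ 1.67811222
this exceeds 1, so the bound is capped at 1

1.000000


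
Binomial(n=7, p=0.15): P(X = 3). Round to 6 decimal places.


P = C(n,k) * p^k * (1-p)^(n-k)
C(7,3) = 35
p^k = 0.15^3 = 0.003375
(1-p)^(n-k) = 0.85^4 ≈ 0.5220063
P = 35 * 0.003375 * 0.5220063 ≈ 0.061662

0.061662


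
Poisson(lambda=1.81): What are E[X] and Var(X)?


E[X] = Var(X) = lambda = 1.81

1.81, 1.81


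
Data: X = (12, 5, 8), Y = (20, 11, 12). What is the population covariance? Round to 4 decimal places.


Cov = (1/n)*sum((xi-xbar)(yi-ybar))
n = 3, xbar = 25/3 ≈ 8.333333, ybar = 43/3 ≈ 14.333333
sum((xi-xbar)(yi-ybar)) = 98/3 ≈ 32.666667
Cov = 32.666667 / 3 = 98/9 ≈ 10.888889

10.8889


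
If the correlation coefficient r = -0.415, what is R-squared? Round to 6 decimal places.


R^2 = r^2 = (-0.415)^2 = 0.172225

0.172225


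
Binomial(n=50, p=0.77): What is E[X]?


E[X] = n*p = 50 * 0.77 = 38.5

38.5


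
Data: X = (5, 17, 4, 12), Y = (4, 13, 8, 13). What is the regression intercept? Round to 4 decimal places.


a = ybar - b*xbar, where b = sum((xi-xbar)(yi-ybar)) / sum((xi-xbar)^2)
n = 4, xbar = 38/4 = 9.5, ybar = 38/4 = 9.5
Sxy = sum((xi-xbar)(yi-ybar)) = 68
Sxx = sum((xi-xbar)^2) = 113
b = Sxy / Sxx = 68/113 ≈ 0.601770
a = 9.5 - 0.601770 * 9.5 = 855/226 ≈ 3.783186

3.7832


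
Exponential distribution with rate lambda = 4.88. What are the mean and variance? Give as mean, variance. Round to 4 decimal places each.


mean = 1/lam, var = 1/lam^2
mean = 1 / 4.88 = 25/122 ≈ 0.204918
lam^2 = 4.88^2 = 23.8144
var = 1 / 23.8144 ≈ 0.041991

0.2049, 0.0420


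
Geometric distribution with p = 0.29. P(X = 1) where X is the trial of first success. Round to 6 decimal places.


P = (1-p)^(k-1) * p
(1-p)^(k-1) = 0.71^0 = 1
P = 1 * 0.29 = 0.29

0.290000


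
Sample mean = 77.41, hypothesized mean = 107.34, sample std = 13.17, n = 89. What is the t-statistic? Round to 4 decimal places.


t = (xbar - mu0) / (s/sqrt(n))
xbar - mu0 = 77.41 - 107.34 = -29.93
sqrt(89) ≈ 9.43398113
s/sqrt(n) = 13.17 / 9.43398113 ≈ 1.39601721
t = -29.93 / 1.39601721 ≈ -21.439564

-21.4396


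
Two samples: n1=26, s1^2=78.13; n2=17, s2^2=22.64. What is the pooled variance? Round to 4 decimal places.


sp^2 = ((n1-1)*s1^2 + (n2-1)*s2^2)/(n1+n2-2)
(n1-1)*s1^2 = 25 * 78.13 = 1953.25
(n2-1)*s2^2 = 16 * 22.64 = 362.24
numerator = 1953.25 + 362.24 = 2315.49
n1+n2-2 = 41
sp^2 = 2315.49 / 41 = 231549/4100 ≈ 56.475366

56.4754


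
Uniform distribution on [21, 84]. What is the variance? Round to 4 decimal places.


Var = (b-a)^2 / 12
(b-a)^2 = (84 - 21)^2 = 3969
Var = 3969/12 = 330.75

330.7500


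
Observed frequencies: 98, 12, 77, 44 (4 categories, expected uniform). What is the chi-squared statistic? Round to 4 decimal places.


chi2 = sum((O-E)^2/E), E = total/4
total = 231, E = 231/4 = 57.75
(98 - 57.75)^2 / 57.75 = 1620.0625 / 57.75 = 3703/132 ≈ 28.053030
(12 - 57.75)^2 / 57.75 = 2093.0625 / 57.75 = 11163/308 ≈ 36.243506
(77 - 57.75)^2 / 57.75 = 370.5625 / 57.75 = 77/12 ≈ 6.416667
(44 - 57.75)^2 / 57.75 = 189.0625 / 57.75 = 275/84 ≈ 3.273810
chi2 = 5697/77 ≈ 73.987013

73.9870


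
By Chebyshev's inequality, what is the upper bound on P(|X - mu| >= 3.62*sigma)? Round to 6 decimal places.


P <= 1/k^2
k^2 = 3.62^2 = 13.1044
1/k^2 = 1 / 13.1044 ≈ 0.07631025

0.076310


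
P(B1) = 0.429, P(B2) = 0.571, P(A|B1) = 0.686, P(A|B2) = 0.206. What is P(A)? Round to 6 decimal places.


P(A) = P(A|B1)*P(B1) + P(A|B2)*P(B2)
P(A|B1)*P(B1) = 0.686 * 0.429 = 0.294294
P(A|B2)*P(B2) = 0.206 * 0.571 = 0.117626
P(A) = 0.294294 + 0.117626 = 0.41192

0.411920


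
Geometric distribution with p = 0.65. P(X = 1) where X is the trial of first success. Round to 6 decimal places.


P = (1-p)^(k-1) * p
(1-p)^(k-1) = 0.35^0 = 1
P = 1 * 0.65 = 0.65

0.650000


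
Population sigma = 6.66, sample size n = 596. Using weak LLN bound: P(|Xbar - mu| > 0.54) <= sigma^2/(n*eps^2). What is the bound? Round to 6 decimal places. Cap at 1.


bound = min(1, sigma^2/(n*eps^2))
sigma^2 = 6.66^2 = 44.3556
n*eps^2 = 596 * 0.54^2 = 596 * 0.2916 = 173.7936
sigma^2/(n*eps^2) = 44.3556 / 173.7936 = 1369/5364 ≈ 0.25521999

0.255220


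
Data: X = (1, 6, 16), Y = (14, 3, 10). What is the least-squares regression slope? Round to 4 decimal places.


b = sum((xi-xbar)(yi-ybar)) / sum((xi-xbar)^2)
n = 3, xbar = 23/3 ≈ 7.666667, ybar = 27/3 = 9
Sxy = sum((xi-xbar)(yi-ybar)) = -15
Sxx = sum((xi-xbar)^2) = 350/3 ≈ 116.666667
b = Sxy / Sxx = -9/70 ≈ -0.128571

-0.1286


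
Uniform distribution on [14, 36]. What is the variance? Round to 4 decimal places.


Var = (b-a)^2 / 12
(b-a)^2 = (36 - 14)^2 = 484
Var = 484/12 ≈ 40.333333

40.3333


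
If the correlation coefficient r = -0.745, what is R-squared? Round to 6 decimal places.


R^2 = r^2 = (-0.745)^2 = 0.555025

0.555025


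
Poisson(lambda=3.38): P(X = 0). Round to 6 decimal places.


P = e^(-lam) * lam^k / k!
e^(-3.38) ≈ 0.03404745
lam^k = 3.38^0 = 1
k! = 0! = 1
P = 0.03404745 * 1 / 1 ≈ 0.034047

0.034047


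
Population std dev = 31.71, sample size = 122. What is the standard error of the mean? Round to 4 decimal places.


SE = sigma / sqrt(n)
sqrt(122) ≈ 11.045361
SE = 31.71 / 11.045361 ≈ 2.870889

2.8709


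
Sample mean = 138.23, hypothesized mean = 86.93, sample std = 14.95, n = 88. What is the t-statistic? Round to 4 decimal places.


t = (xbar - mu0) / (s/sqrt(n))
xbar - mu0 = 138.23 - 86.93 = 51.3
sqrt(88) ≈ 9.38083152
s/sqrt(n) = 14.95 / 9.38083152 ≈ 1.59367535
t = 51.3 / 1.59367535 ≈ 32.189743

32.1897


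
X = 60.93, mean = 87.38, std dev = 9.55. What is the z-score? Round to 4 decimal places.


z = (X - mu) / sigma
X - mu = 60.93 - 87.38 = -26.45
z = -26.45 / 9.55 = -529/191 ≈ -2.769634

-2.7696


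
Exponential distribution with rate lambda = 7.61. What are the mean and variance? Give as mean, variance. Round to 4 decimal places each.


mean = 1/lam, var = 1/lam^2
mean = 1 / 7.61 = 100/761 ≈ 0.131406
lam^2 = 7.61^2 = 57.9121
var = 1 / 57.9121 ≈ 0.017268

0.1314, 0.0173


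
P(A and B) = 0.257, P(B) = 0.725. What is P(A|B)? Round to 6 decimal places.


P(A|B) = P(A and B) / P(B) = 0.257 / 0.725 = 257/725 ≈ 0.35448276

0.354483


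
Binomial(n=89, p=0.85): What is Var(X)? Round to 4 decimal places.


Var = n*p*(1-p) = 89 * 0.85 * 0.15 = 11.3475

11.3475


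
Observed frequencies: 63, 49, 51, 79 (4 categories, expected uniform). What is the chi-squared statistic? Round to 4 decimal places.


chi2 = sum((O-E)^2/E), E = total/4
total = 242, E = 242/4 = 60.5
(63 - 60.5)^2 / 60.5 = 6.25 / 60.5 = 25/242 ≈ 0.103306
(49 - 60.5)^2 / 60.5 = 132.25 / 60.5 = 529/242 ≈ 2.185950
(51 - 60.5)^2 / 60.5 = 90.25 / 60.5 = 361/242 ≈ 1.491736
(79 - 60.5)^2 / 60.5 = 342.25 / 60.5 = 1369/242 ≈ 5.657025
chi2 = 1142/121 ≈ 9.438017

9.4380


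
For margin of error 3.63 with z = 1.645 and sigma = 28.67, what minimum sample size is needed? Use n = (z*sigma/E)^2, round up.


z*sigma/E = 1.645 * 28.67 / 3.63 ≈ 12.992328
(z*sigma/E)^2 ≈ 168.800582
round up: n = 169

169


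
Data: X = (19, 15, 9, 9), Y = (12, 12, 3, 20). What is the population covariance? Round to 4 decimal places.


Cov = (1/n)*sum((xi-xbar)(yi-ybar))
n = 4, xbar = 52/4 = 13, ybar = 47/4 = 11.75
sum((xi-xbar)(yi-ybar)) = 4
Cov = 4 / 4 = 1

1.0000


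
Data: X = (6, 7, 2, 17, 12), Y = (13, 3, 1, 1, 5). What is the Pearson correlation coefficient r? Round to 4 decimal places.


r = sum((xi-xbar)(yi-ybar)) / sqrt(sum((xi-xbar)^2) * sum((yi-ybar)^2))
n = 5, xbar = 44/5 = 8.8, ybar = 23/5 = 4.6
Sxy = sum((xi-xbar)(yi-ybar)) = -24.4
Sxx = sum((xi-xbar)^2) = 134.8
Syy = sum((yi-ybar)^2) = 99.2
sqrt(Sxx*Syy) ≈ 115.638056
r = Sxy / sqrt(Sxx*Syy) = -24.4 / 115.638056 ≈ -0.211003

-0.2110


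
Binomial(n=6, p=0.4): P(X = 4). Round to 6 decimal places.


P = C(n,k) * p^k * (1-p)^(n-k)
C(6,4) = 15
p^k = 0.4^4 = 0.0256
(1-p)^(n-k) = 0.6^2 = 0.36
P = 15 * 0.0256 * 0.36 = 0.13824

0.138240


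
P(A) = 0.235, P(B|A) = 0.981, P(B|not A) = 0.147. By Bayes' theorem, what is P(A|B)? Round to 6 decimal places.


P(A|B) = P(B|A)*P(A) / P(B), P(B) = P(B|A)*P(A) + P(B|not A)*P(not A)
P(B|A)*P(A) = 0.981 * 0.235 = 0.230535
P(B|not A)*P(not A) = 0.147 * 0.765 = 0.112455
P(B) = 0.230535 + 0.112455 = 0.34299
P(A|B) = 0.230535 / 0.34299 = 5123/7622 ≈ 0.67213330

0.672133


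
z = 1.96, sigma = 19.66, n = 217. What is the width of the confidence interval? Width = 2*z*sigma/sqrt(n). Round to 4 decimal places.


width = 2*z*sigma/sqrt(n)
2*z*sigma = 2 * 1.96 * 19.66 = 77.0672
sqrt(217) ≈ 14.730920
width = 77.0672 / 14.730920 ≈ 5.231662

5.2317


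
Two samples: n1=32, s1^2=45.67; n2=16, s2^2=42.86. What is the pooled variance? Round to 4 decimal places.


sp^2 = ((n1-1)*s1^2 + (n2-1)*s2^2)/(n1+n2-2)
(n1-1)*s1^2 = 31 * 45.67 = 1415.77
(n2-1)*s2^2 = 15 * 42.86 = 642.9
numerator = 1415.77 + 642.9 = 2058.67
n1+n2-2 = 46
sp^2 = 2058.67 / 46 = 205867/4600 ≈ 44.753696

44.7537


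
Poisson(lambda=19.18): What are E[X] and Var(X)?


E[X] = Var(X) = lambda = 19.18

19.18, 19.18


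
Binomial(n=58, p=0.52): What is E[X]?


E[X] = n*p = 58 * 0.52 = 30.16

30.16


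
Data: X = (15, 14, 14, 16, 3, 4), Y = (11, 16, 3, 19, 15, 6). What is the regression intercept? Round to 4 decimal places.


a = ybar - b*xbar, where b = sum((xi-xbar)(yi-ybar)) / sum((xi-xbar)^2)
n = 6, xbar = 66/6 = 11, ybar = 70/6 = 35/3 ≈ 11.666667
Sxy = sum((xi-xbar)(yi-ybar)) = 34
Sxx = sum((xi-xbar)^2) = 172
b = Sxy / Sxx = 17/86 ≈ 0.197674
a = 11.666667 - 0.197674 * 11 = 2449/258 ≈ 9.492248

9.4922


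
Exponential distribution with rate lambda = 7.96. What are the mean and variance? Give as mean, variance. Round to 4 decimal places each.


mean = 1/lam, var = 1/lam^2
mean = 1 / 7.96 = 25/199 ≈ 0.125628
lam^2 = 7.96^2 = 63.3616
var = 1 / 63.3616 ≈ 0.015782

0.1256, 0.0158


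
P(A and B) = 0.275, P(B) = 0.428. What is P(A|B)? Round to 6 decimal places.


P(A|B) = P(A and B) / P(B) = 0.275 / 0.428 = 275/428 ≈ 0.64252336

0.642523


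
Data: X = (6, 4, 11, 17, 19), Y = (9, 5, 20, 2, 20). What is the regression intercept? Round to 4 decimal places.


a = ybar - b*xbar, where b = sum((xi-xbar)(yi-ybar)) / sum((xi-xbar)^2)
n = 5, xbar = 57/5 = 11.4, ybar = 56/5 = 11.2
Sxy = sum((xi-xbar)(yi-ybar)) = 69.6
Sxx = sum((xi-xbar)^2) = 173.2
b = Sxy / Sxx = 174/433 ≈ 0.401848
a = 11.2 - 0.401848 * 11.4 = 2866/433 ≈ 6.618938

6.6189


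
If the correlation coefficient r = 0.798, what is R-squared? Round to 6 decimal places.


R^2 = r^2 = (0.798)^2 = 0.636804

0.636804


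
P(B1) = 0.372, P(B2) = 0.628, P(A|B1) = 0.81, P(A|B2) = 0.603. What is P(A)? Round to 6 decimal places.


P(A) = P(A|B1)*P(B1) + P(A|B2)*P(B2)
P(A|B1)*P(B1) = 0.81 * 0.372 = 0.30132
P(A|B2)*P(B2) = 0.603 * 0.628 = 0.378684
P(A) = 0.30132 + 0.378684 = 0.680004

0.680004


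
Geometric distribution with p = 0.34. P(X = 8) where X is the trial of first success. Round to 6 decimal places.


P = (1-p)^(k-1) * p
(1-p)^(k-1) = 0.66^7 ≈ 0.05455161
P = 0.05455161 * 0.34 ≈ 0.01854755

0.018548


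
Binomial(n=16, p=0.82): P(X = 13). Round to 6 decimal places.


P = C(n,k) * p^k * (1-p)^(n-k)
C(16,13) = 560
p^k = 0.82^13 ≈ 0.07578445
(1-p)^(n-k) = 0.18^3 = 0.005832
P = 560 * 0.07578445 * 0.005832 ≈ 0.247506

0.247506


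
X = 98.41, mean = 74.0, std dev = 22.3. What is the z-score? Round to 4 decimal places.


z = (X - mu) / sigma
X - mu = 98.41 - 74.0 = 24.41
z = 24.41 / 22.3 = 2441/2230 ≈ 1.094619

1.0946


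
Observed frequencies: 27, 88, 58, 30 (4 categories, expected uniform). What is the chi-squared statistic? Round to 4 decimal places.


chi2 = sum((O-E)^2/E), E = total/4
total = 203, E = 203/4 = 50.75
(27 - 50.75)^2 / 50.75 = 564.0625 / 50.75 = 9025/812 ≈ 11.114532
(88 - 50.75)^2 / 50.75 = 1387.5625 / 50.75 = 22201/812 ≈ 27.341133
(58 - 50.75)^2 / 50.75 = 52.5625 / 50.75 = 29/28 ≈ 1.035714
(30 - 50.75)^2 / 50.75 = 430.5625 / 50.75 = 6889/812 ≈ 8.483990
chi2 = 9739/203 ≈ 47.975369

47.9754


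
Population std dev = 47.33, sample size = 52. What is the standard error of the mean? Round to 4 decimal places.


SE = sigma / sqrt(n)
sqrt(52) ≈ 7.211103
SE = 47.33 / 7.211103 ≈ 6.563490

6.5635


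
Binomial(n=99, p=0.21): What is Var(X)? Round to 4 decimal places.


Var = n*p*(1-p) = 99 * 0.21 * 0.79 = 16.4241

16.4241


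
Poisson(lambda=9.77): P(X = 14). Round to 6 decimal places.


P = e^(-lam) * lam^k / k!
e^(-9.77) ≈ 0.00005714035
lam^k = 9.77^14 ≈ 72197788038033.083717
k! = 14! = 87178291200
P = 0.00005714035 * 72197788038033.083717 / 87178291200 ≈ 0.047321

0.047321


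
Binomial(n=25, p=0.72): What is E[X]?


E[X] = n*p = 25 * 0.72 = 18

18


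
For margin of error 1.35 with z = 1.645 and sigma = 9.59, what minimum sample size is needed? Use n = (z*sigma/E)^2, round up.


z*sigma/E = 1.645 * 9.59 / 1.35 ≈ 11.685593
(z*sigma/E)^2 ≈ 136.553074
round up: n = 137

137


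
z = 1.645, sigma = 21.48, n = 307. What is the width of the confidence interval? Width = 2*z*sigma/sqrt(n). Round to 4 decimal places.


width = 2*z*sigma/sqrt(n)
2*z*sigma = 2 * 1.645 * 21.48 = 70.6692
sqrt(307) ≈ 17.521415
width = 70.6692 / 17.521415 ≈ 4.033304

4.0333


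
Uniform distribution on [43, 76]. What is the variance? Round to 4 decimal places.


Var = (b-a)^2 / 12
(b-a)^2 = (76 - 43)^2 = 1089
Var = 1089/12 = 90.75

90.7500


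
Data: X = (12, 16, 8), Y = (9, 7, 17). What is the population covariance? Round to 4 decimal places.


Cov = (1/n)*sum((xi-xbar)(yi-ybar))
n = 3, xbar = 36/3 = 12, ybar = 33/3 = 11
sum((xi-xbar)(yi-ybar)) = -40
Cov = -40 / 3 = -40/3 ≈ -13.333333

-13.3333


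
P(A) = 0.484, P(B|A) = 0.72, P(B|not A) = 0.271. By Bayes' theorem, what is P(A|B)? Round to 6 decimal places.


P(A|B) = P(B|A)*P(A) / P(B), P(B) = P(B|A)*P(A) + P(B|not A)*P(not A)
P(B|A)*P(A) = 0.72 * 0.484 = 0.34848
P(B|not A)*P(not A) = 0.271 * 0.516 = 0.139836
P(B) = 0.34848 + 0.139836 = 0.488316
P(A|B) = 0.34848 / 0.488316 ≈ 0.71363625

0.713636


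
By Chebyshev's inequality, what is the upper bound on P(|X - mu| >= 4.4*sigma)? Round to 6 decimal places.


P <= 1/k^2
k^2 = 4.4^2 = 19.36
1/k^2 = 1 / 19.36 = 25/484 ≈ 0.05165289

0.051653


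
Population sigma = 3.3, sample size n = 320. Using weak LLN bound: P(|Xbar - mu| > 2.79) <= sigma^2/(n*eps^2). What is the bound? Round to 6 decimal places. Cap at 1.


bound = min(1, sigma^2/(n*eps^2))
sigma^2 = 3.3^2 = 10.89
n*eps^2 = 320 * 2.79^2 = 320 * 7.7841 = 2490.912
sigma^2/(n*eps^2) = 10.89 / 2490.912 ≈ 0.00437189

0.004372


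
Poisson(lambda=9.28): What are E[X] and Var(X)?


E[X] = Var(X) = lambda = 9.28

9.28, 9.28


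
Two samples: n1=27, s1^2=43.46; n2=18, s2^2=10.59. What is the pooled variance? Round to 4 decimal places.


sp^2 = ((n1-1)*s1^2 + (n2-1)*s2^2)/(n1+n2-2)
(n1-1)*s1^2 = 26 * 43.46 = 1129.96
(n2-1)*s2^2 = 17 * 10.59 = 180.03
numerator = 1129.96 + 180.03 = 1309.99
n1+n2-2 = 43
sp^2 = 1309.99 / 43 = 130999/4300 ≈ 30.464884

30.4649


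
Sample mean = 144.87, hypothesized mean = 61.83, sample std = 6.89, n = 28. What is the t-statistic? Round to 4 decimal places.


t = (xbar - mu0) / (s/sqrt(n))
xbar - mu0 = 144.87 - 61.83 = 83.04
sqrt(28) ≈ 5.29150262
s/sqrt(n) = 6.89 / 5.29150262 ≈ 1.30208761
t = 83.04 / 1.30208761 ≈ 63.774511

63.7745


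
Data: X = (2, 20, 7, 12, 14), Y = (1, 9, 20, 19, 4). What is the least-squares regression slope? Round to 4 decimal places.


b = sum((xi-xbar)(yi-ybar)) / sum((xi-xbar)^2)
n = 5, xbar = 55/5 = 11, ybar = 53/5 = 10.6
Sxy = sum((xi-xbar)(yi-ybar)) = 23
Sxx = sum((xi-xbar)^2) = 188
b = Sxy / Sxx = 23/188 ≈ 0.122340

0.1223


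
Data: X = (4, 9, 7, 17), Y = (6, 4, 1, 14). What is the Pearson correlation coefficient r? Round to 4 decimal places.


r = sum((xi-xbar)(yi-ybar)) / sqrt(sum((xi-xbar)^2) * sum((yi-ybar)^2))
n = 4, xbar = 37/4 = 9.25, ybar = 25/4 = 6.25
Sxy = sum((xi-xbar)(yi-ybar)) = 73.75
Sxx = sum((xi-xbar)^2) = 92.75
Syy = sum((yi-ybar)^2) = 92.75
sqrt(Sxx*Syy) = 92.75
r = Sxy / sqrt(Sxx*Syy) = 73.75 / 92.75 = 295/371 ≈ 0.795148

0.7951


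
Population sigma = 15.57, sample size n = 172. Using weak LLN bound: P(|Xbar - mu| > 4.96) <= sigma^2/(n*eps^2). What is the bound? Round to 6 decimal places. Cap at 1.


bound = min(1, sigma^2/(n*eps^2))
sigma^2 = 15.57^2 = 242.4249
n*eps^2 = 172 * 4.96^2 = 172 * 24.6016 = 4231.4752
sigma^2/(n*eps^2) = 242.4249 / 4231.4752 ≈ 0.05729087

0.057291


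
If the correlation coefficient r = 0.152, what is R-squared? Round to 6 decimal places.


R^2 = r^2 = (0.152)^2 = 0.023104

0.023104


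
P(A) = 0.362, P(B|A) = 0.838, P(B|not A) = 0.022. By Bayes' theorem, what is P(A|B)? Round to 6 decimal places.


P(A|B) = P(B|A)*P(A) / P(B), P(B) = P(B|A)*P(A) + P(B|not A)*P(not A)
P(B|A)*P(A) = 0.838 * 0.362 = 0.303356
P(B|not A)*P(not A) = 0.022 * 0.638 = 0.014036
P(B) = 0.303356 + 0.014036 = 0.317392
P(A|B) = 0.303356 / 0.317392 ≈ 0.95577708

0.955777


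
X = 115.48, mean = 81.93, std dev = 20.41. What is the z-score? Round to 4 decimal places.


z = (X - mu) / sigma
X - mu = 115.48 - 81.93 = 33.55
z = 33.55 / 20.41 = 3355/2041 ≈ 1.643802

1.6438


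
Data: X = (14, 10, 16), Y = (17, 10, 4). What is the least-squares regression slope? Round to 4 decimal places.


b = sum((xi-xbar)(yi-ybar)) / sum((xi-xbar)^2)
n = 3, xbar = 40/3 ≈ 13.333333, ybar = 31/3 ≈ 10.333333
Sxy = sum((xi-xbar)(yi-ybar)) = -34/3 ≈ -11.333333
Sxx = sum((xi-xbar)^2) = 56/3 ≈ 18.666667
b = Sxy / Sxx = -17/28 ≈ -0.607143

-0.6071


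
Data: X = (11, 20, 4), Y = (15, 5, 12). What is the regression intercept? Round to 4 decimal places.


a = ybar - b*xbar, where b = sum((xi-xbar)(yi-ybar)) / sum((xi-xbar)^2)
n = 3, xbar = 35/3 ≈ 11.666667, ybar = 32/3 ≈ 10.666667
Sxy = sum((xi-xbar)(yi-ybar)) = -181/3 ≈ -60.333333
Sxx = sum((xi-xbar)^2) = 386/3 ≈ 128.666667
b = Sxy / Sxx = -181/386 ≈ -0.468912
a = 10.666667 - (-0.468912) * 11.666667 = 6229/386 ≈ 16.137306

16.1373


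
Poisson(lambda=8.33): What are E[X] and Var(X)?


E[X] = Var(X) = lambda = 8.33

8.33, 8.33


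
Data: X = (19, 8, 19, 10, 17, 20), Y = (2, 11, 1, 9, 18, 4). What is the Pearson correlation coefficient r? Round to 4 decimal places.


r = sum((xi-xbar)(yi-ybar)) / sqrt(sum((xi-xbar)^2) * sum((yi-ybar)^2))
n = 6, xbar = 93/6 = 15.5, ybar = 45/6 = 7.5
Sxy = sum((xi-xbar)(yi-ybar)) = -76.5
Sxx = sum((xi-xbar)^2) = 133.5
Syy = sum((yi-ybar)^2) = 209.5
sqrt(Sxx*Syy) ≈ 167.237107
r = Sxy / sqrt(Sxx*Syy) = -76.5 / 167.237107 ≈ -0.457434

-0.4574


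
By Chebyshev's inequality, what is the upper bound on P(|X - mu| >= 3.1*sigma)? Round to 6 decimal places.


P <= 1/k^2
k^2 = 3.1^2 = 9.61
1/k^2 = 1 / 9.61 = 100/961 ≈ 0.10405827

0.104058


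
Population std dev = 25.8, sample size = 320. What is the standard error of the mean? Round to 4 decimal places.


SE = sigma / sqrt(n)
sqrt(320) ≈ 17.888544
SE = 25.8 / 17.888544 ≈ 1.442264

1.4423


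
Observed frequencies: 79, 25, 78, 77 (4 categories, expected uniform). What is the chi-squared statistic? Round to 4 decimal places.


chi2 = sum((O-E)^2/E), E = total/4
total = 259, E = 259/4 = 64.75
(79 - 64.75)^2 / 64.75 = 203.0625 / 64.75 = 3249/1036 ≈ 3.136100
(25 - 64.75)^2 / 64.75 = 1580.0625 / 64.75 = 25281/1036 ≈ 24.402510
(78 - 64.75)^2 / 64.75 = 175.5625 / 64.75 = 2809/1036 ≈ 2.711390
(77 - 64.75)^2 / 64.75 = 150.0625 / 64.75 = 343/148 ≈ 2.317568
chi2 = 1205/37 ≈ 32.567568

32.5676


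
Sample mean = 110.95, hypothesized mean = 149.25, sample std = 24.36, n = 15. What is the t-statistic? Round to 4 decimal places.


t = (xbar - mu0) / (s/sqrt(n))
xbar - mu0 = 110.95 - 149.25 = -38.3
sqrt(15) ≈ 3.87298335
s/sqrt(n) = 24.36 / 3.87298335 ≈ 6.28972495
t = -38.3 / 6.28972495 ≈ -6.089296

-6.0893


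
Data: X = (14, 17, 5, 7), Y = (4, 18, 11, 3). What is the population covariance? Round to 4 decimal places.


Cov = (1/n)*sum((xi-xbar)(yi-ybar))
n = 4, xbar = 43/4 = 10.75, ybar = 36/4 = 9
sum((xi-xbar)(yi-ybar)) = 51
Cov = 51 / 4 = 12.75

12.7500


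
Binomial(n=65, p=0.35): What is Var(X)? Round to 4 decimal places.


Var = n*p*(1-p) = 65 * 0.35 * 0.65 = 14.7875

14.7875


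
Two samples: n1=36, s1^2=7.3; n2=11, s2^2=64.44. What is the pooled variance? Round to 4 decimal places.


sp^2 = ((n1-1)*s1^2 + (n2-1)*s2^2)/(n1+n2-2)
(n1-1)*s1^2 = 35 * 7.3 = 255.5
(n2-1)*s2^2 = 10 * 64.44 = 644.4
numerator = 255.5 + 644.4 = 899.9
n1+n2-2 = 45
sp^2 = 899.9 / 45 = 8999/450 ≈ 19.997778

19.9978


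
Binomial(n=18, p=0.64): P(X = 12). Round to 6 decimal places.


P = C(n,k) * p^k * (1-p)^(n-k)
C(18,12) = 18564
p^k = 0.64^12 ≈ 0.004722366
(1-p)^(n-k) = 0.36^6 ≈ 0.002176782
P = 18564 * 0.004722366 * 0.002176782 ≈ 0.190830

0.190830


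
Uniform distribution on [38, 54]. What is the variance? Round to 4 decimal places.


Var = (b-a)^2 / 12
(b-a)^2 = (54 - 38)^2 = 256
Var = 256/12 ≈ 21.333333

21.3333


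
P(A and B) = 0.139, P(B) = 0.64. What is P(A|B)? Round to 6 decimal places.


P(A|B) = P(A and B) / P(B) = 0.139 / 0.64 = 0.2171875

0.217188


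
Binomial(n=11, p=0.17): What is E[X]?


E[X] = n*p = 11 * 0.17 = 1.87

1.87


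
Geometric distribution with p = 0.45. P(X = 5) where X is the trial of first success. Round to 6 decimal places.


P = (1-p)^(k-1) * p
(1-p)^(k-1) = 0.55^4 = 0.09150625
P = 0.09150625 * 0.45 ≈ 0.04117781

0.041178


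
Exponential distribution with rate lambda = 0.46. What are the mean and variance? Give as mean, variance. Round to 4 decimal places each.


mean = 1/lam, var = 1/lam^2
mean = 1 / 0.46 = 50/23 ≈ 2.173913
lam^2 = 0.46^2 = 0.2116
var = 1 / 0.2116 = 2500/529 ≈ 4.725898

2.1739, 4.7259


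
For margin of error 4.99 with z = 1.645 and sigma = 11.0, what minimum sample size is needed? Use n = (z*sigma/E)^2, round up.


z*sigma/E = 1.645 * 11.0 / 4.99 = 3619/998 ≈ 3.626253
(z*sigma/E)^2 ≈ 13.149707
round up: n = 14

14


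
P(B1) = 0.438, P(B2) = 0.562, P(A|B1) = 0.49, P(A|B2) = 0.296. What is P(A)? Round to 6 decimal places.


P(A) = P(A|B1)*P(B1) + P(A|B2)*P(B2)
P(A|B1)*P(B1) = 0.49 * 0.438 = 0.21462
P(A|B2)*P(B2) = 0.296 * 0.562 = 0.166352
P(A) = 0.21462 + 0.166352 = 0.380972

0.380972


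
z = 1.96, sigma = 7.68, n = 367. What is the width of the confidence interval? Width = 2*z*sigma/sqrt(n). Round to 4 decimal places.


width = 2*z*sigma/sqrt(n)
2*z*sigma = 2 * 1.96 * 7.68 = 30.1056
sqrt(367) ≈ 19.157244
width = 30.1056 / 19.157244 ≈ 1.571500

1.5715


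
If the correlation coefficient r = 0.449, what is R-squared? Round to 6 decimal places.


R^2 = r^2 = (0.449)^2 = 0.201601

0.201601


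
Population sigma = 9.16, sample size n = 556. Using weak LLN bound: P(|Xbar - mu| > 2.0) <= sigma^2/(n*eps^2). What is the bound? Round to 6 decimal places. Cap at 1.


bound = min(1, sigma^2/(n*eps^2))
sigma^2 = 9.16^2 = 83.9056
n*eps^2 = 556 * 2.0^2 = 556 * 4 = 2224
sigma^2/(n*eps^2) = 83.9056 / 2224 ≈ 0.03772734

0.037727


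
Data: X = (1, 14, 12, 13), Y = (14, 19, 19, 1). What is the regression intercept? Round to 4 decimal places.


a = ybar - b*xbar, where b = sum((xi-xbar)(yi-ybar)) / sum((xi-xbar)^2)
n = 4, xbar = 40/4 = 10, ybar = 53/4 = 13.25
Sxy = sum((xi-xbar)(yi-ybar)) = -9
Sxx = sum((xi-xbar)^2) = 110
b = Sxy / Sxx = -9/110 ≈ -0.081818
a = 13.25 - (-0.081818) * 10 = 619/44 ≈ 14.068182

14.0682


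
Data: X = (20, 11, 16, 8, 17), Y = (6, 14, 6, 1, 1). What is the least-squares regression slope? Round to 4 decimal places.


b = sum((xi-xbar)(yi-ybar)) / sum((xi-xbar)^2)
n = 5, xbar = 72/5 = 14.4, ybar = 28/5 = 5.6
Sxy = sum((xi-xbar)(yi-ybar)) = -8.2
Sxx = sum((xi-xbar)^2) = 93.2
b = Sxy / Sxx = -41/466 ≈ -0.087983

-0.0880


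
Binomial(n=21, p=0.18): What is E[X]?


E[X] = n*p = 21 * 0.18 = 3.78

3.78


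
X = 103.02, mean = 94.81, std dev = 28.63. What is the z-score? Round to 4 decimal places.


z = (X - mu) / sigma
X - mu = 103.02 - 94.81 = 8.21
z = 8.21 / 28.63 = 821/2863 ≈ 0.286762

0.2868


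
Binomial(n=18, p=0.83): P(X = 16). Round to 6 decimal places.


P = C(n,k) * p^k * (1-p)^(n-k)
C(18,16) = 153
p^k = 0.83^16 ≈ 0.05072820
(1-p)^(n-k) = 0.17^2 = 0.0289
P = 153 * 0.05072820 * 0.0289 ≈ 0.224305

0.224305


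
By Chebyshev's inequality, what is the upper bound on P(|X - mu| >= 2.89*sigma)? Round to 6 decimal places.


P <= 1/k^2
k^2 = 2.89^2 = 8.3521
1/k^2 = 1 / 8.3521 ≈ 0.11973037

0.119730


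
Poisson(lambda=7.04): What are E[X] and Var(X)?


E[X] = Var(X) = lambda = 7.04

7.04, 7.04


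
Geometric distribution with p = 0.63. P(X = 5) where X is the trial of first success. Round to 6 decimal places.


P = (1-p)^(k-1) * p
(1-p)^(k-1) = 0.37^4 = 0.01874161
P = 0.01874161 * 0.63 ≈ 0.01180721

0.011807


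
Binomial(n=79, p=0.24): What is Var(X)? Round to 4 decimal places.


Var = n*p*(1-p) = 79 * 0.24 * 0.76 = 14.4096

14.4096


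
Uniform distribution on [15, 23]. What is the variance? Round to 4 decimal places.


Var = (b-a)^2 / 12
(b-a)^2 = (23 - 15)^2 = 64
Var = 64/12 ≈ 5.333333

5.3333


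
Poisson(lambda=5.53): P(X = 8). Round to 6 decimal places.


P = e^(-lam) * lam^k / k!
e^(-5.53) ≈ 0.003965989
lam^k = 5.53^8 ≈ 874583.038446
k! = 8! = 40320
P = 0.003965989 * 874583.038446 / 40320 ≈ 0.086026

0.086026


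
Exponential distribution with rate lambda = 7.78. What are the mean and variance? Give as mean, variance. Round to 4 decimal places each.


mean = 1/lam, var = 1/lam^2
mean = 1 / 7.78 = 50/389 ≈ 0.128535
lam^2 = 7.78^2 = 60.5284
var = 1 / 60.5284 ≈ 0.016521

0.1285, 0.0165


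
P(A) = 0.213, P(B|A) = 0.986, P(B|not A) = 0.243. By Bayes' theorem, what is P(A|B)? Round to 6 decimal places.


P(A|B) = P(B|A)*P(A) / P(B), P(B) = P(B|A)*P(A) + P(B|not A)*P(not A)
P(B|A)*P(A) = 0.986 * 0.213 = 0.210018
P(B|not A)*P(not A) = 0.243 * 0.787 = 0.191241
P(B) = 0.210018 + 0.191241 = 0.401259
P(A|B) = 0.210018 / 0.401259 ≈ 0.52339761

0.523398


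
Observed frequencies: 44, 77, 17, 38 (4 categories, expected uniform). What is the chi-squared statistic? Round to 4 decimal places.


chi2 = sum((O-E)^2/E), E = total/4
total = 176, E = 176/4 = 44
(44 - 44)^2 / 44 = 0 / 44 = 0
(77 - 44)^2 / 44 = 1089 / 44 = 24.75
(17 - 44)^2 / 44 = 729 / 44 = 729/44 ≈ 16.568182
(38 - 44)^2 / 44 = 36 / 44 = 9/11 ≈ 0.818182
chi2 = 927/22 ≈ 42.136364

42.1364


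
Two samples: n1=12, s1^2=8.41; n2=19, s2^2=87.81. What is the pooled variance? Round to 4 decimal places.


sp^2 = ((n1-1)*s1^2 + (n2-1)*s2^2)/(n1+n2-2)
(n1-1)*s1^2 = 11 * 8.41 = 92.51
(n2-1)*s2^2 = 18 * 87.81 = 1580.58
numerator = 92.51 + 1580.58 = 1673.09
n1+n2-2 = 29
sp^2 = 1673.09 / 29 = 167309/2900 ≈ 57.692759

57.6928


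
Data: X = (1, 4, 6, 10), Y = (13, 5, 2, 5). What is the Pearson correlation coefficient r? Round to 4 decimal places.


r = sum((xi-xbar)(yi-ybar)) / sqrt(sum((xi-xbar)^2) * sum((yi-ybar)^2))
n = 4, xbar = 21/4 = 5.25, ybar = 25/4 = 6.25
Sxy = sum((xi-xbar)(yi-ybar)) = -36.25
Sxx = sum((xi-xbar)^2) = 42.75
Syy = sum((yi-ybar)^2) = 66.75
sqrt(Sxx*Syy) ≈ 53.418747
r = Sxy / sqrt(Sxx*Syy) = -36.25 / 53.418747 ≈ -0.678601

-0.6786


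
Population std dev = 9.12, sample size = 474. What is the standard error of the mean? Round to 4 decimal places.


SE = sigma / sqrt(n)
sqrt(474) ≈ 21.771541
SE = 9.12 / 21.771541 ≈ 0.418895

0.4189


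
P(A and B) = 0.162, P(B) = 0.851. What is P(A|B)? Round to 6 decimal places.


P(A|B) = P(A and B) / P(B) = 0.162 / 0.851 = 162/851 ≈ 0.19036428

0.190364


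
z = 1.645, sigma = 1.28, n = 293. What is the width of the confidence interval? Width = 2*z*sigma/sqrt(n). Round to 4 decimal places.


width = 2*z*sigma/sqrt(n)
2*z*sigma = 2 * 1.645 * 1.28 = 4.2112
sqrt(293) ≈ 17.117243
width = 4.2112 / 17.117243 ≈ 0.246021

0.2460


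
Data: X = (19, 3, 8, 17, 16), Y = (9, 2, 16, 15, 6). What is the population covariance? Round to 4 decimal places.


Cov = (1/n)*sum((xi-xbar)(yi-ybar))
n = 5, xbar = 63/5 = 12.6, ybar = 48/5 = 9.6
sum((xi-xbar)(yi-ybar)) = 51.2
Cov = 51.2 / 5 = 10.24

10.2400


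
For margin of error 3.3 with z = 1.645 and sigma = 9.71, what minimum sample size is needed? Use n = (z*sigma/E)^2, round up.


z*sigma/E = 1.645 * 9.71 / 3.3 ≈ 4.840288
(z*sigma/E)^2 ≈ 23.428387
round up: n = 24

24


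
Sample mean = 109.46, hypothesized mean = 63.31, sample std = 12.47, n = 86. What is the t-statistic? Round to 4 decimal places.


t = (xbar - mu0) / (s/sqrt(n))
xbar - mu0 = 109.46 - 63.31 = 46.15
sqrt(86) ≈ 9.27361850
s/sqrt(n) = 12.47 / 9.27361850 ≈ 1.34467468
t = 46.15 / 1.34467468 ≈ 34.320569

34.3206


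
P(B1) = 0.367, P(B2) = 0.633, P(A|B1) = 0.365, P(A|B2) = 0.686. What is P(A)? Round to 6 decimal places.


P(A) = P(A|B1)*P(B1) + P(A|B2)*P(B2)
P(A|B1)*P(B1) = 0.365 * 0.367 = 0.133955
P(A|B2)*P(B2) = 0.686 * 0.633 = 0.434238
P(A) = 0.133955 + 0.434238 = 0.568193

0.568193


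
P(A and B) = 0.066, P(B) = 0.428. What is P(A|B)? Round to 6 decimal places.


P(A|B) = P(A and B) / P(B) = 0.066 / 0.428 = 33/214 ≈ 0.15420561

0.154206


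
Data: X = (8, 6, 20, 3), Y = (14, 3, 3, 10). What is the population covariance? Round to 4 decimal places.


Cov = (1/n)*sum((xi-xbar)(yi-ybar))
n = 4, xbar = 37/4 = 9.25, ybar = 30/4 = 7.5
sum((xi-xbar)(yi-ybar)) = -57.5
Cov = -57.5 / 4 = -14.375

-14.3750


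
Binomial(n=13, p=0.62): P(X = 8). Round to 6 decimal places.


P = C(n,k) * p^k * (1-p)^(n-k)
C(13,8) = 1287
p^k = 0.62^8 ≈ 0.02183401
(1-p)^(n-k) = 0.38^5 ≈ 0.007923517
P = 1287 * 0.02183401 * 0.007923517 ≈ 0.222654

0.222654


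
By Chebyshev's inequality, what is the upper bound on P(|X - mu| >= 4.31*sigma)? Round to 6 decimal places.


P <= 1/k^2
k^2 = 4.31^2 = 18.5761
1/k^2 = 1 / 18.5761 ≈ 0.05383261

0.053833


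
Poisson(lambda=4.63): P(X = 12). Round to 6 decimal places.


P = e^(-lam) * lam^k / k!
e^(-4.63) ≈ 0.009754759
lam^k = 4.63^12 ≈ 97044715.732393
k! = 12! = 479001600
P = 0.009754759 * 97044715.732393 / 479001600 ≈ 0.001976

0.001976


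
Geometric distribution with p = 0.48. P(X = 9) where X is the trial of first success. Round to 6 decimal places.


P = (1-p)^(k-1) * p
(1-p)^(k-1) = 0.52^8 ≈ 0.005345973
P = 0.005345973 * 0.48 ≈ 0.002566067

0.002566


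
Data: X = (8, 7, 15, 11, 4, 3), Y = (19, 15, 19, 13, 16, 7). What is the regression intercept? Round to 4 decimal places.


a = ybar - b*xbar, where b = sum((xi-xbar)(yi-ybar)) / sum((xi-xbar)^2)
n = 6, xbar = 48/6 = 8, ybar = 89/6 ≈ 14.833333
Sxy = sum((xi-xbar)(yi-ybar)) = 58
Sxx = sum((xi-xbar)^2) = 100
b = Sxy / Sxx = 0.58
a = 14.833333 - 0.58 * 8 = 1529/150 ≈ 10.193333

10.1933


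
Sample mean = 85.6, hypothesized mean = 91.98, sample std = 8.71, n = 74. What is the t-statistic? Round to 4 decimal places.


t = (xbar - mu0) / (s/sqrt(n))
xbar - mu0 = 85.6 - 91.98 = -6.38
sqrt(74) ≈ 8.60232527
s/sqrt(n) = 8.71 / 8.60232527 ≈ 1.01251693
t = -6.38 / 1.01251693 ≈ -6.301129

-6.3011


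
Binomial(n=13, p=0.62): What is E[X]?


E[X] = n*p = 13 * 0.62 = 8.06

8.06


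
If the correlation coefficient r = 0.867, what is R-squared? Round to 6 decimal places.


R^2 = r^2 = (0.867)^2 = 0.751689

0.751689


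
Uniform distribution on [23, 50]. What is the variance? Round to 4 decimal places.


Var = (b-a)^2 / 12
(b-a)^2 = (50 - 23)^2 = 729
Var = 729/12 = 60.75

60.7500


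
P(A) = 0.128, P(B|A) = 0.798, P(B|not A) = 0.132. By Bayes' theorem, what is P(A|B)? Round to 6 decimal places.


P(A|B) = P(B|A)*P(A) / P(B), P(B) = P(B|A)*P(A) + P(B|not A)*P(not A)
P(B|A)*P(A) = 0.798 * 0.128 = 0.102144
P(B|not A)*P(not A) = 0.132 * 0.872 = 0.115104
P(B) = 0.102144 + 0.115104 = 0.217248
P(A|B) = 0.102144 / 0.217248 = 1064/2263 ≈ 0.47017234

0.470172


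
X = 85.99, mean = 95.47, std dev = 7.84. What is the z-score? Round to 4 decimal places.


z = (X - mu) / sigma
X - mu = 85.99 - 95.47 = -9.48
z = -9.48 / 7.84 = -237/196 ≈ -1.209184

-1.2092


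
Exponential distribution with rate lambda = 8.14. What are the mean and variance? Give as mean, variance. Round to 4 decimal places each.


mean = 1/lam, var = 1/lam^2
mean = 1 / 8.14 = 50/407 ≈ 0.122850
lam^2 = 8.14^2 = 66.2596
var = 1 / 66.2596 ≈ 0.015092

0.1229, 0.0151


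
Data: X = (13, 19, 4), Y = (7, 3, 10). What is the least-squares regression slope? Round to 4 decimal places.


b = sum((xi-xbar)(yi-ybar)) / sum((xi-xbar)^2)
n = 3, xbar = 36/3 = 12, ybar = 20/3 ≈ 6.666667
Sxy = sum((xi-xbar)(yi-ybar)) = -52
Sxx = sum((xi-xbar)^2) = 114
b = Sxy / Sxx = -26/57 ≈ -0.456140

-0.4561


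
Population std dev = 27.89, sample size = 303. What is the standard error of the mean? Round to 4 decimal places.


SE = sigma / sqrt(n)
sqrt(303) ≈ 17.406895
SE = 27.89 / 17.406895 ≈ 1.602239

1.6022


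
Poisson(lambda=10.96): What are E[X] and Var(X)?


E[X] = Var(X) = lambda = 10.96

10.96, 10.96


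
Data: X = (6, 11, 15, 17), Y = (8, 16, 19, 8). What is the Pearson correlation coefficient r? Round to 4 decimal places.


r = sum((xi-xbar)(yi-ybar)) / sqrt(sum((xi-xbar)^2) * sum((yi-ybar)^2))
n = 4, xbar = 49/4 = 12.25, ybar = 51/4 = 12.75
Sxy = sum((xi-xbar)(yi-ybar)) = 20.25
Sxx = sum((xi-xbar)^2) = 70.75
Syy = sum((yi-ybar)^2) = 94.75
sqrt(Sxx*Syy) ≈ 81.875286
r = Sxy / sqrt(Sxx*Syy) = 20.25 / 81.875286 ≈ 0.247327

0.2473


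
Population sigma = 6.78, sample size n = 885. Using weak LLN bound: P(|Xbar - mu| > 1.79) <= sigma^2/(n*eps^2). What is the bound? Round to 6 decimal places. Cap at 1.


bound = min(1, sigma^2/(n*eps^2))
sigma^2 = 6.78^2 = 45.9684
n*eps^2 = 885 * 1.79^2 = 885 * 3.2041 = 2835.6285
sigma^2/(n*eps^2) = 45.9684 / 2835.6285 ≈ 0.01621101

0.016211


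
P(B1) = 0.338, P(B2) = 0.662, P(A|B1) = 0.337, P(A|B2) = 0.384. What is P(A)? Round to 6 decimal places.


P(A) = P(A|B1)*P(B1) + P(A|B2)*P(B2)
P(A|B1)*P(B1) = 0.337 * 0.338 = 0.113906
P(A|B2)*P(B2) = 0.384 * 0.662 = 0.254208
P(A) = 0.113906 + 0.254208 = 0.368114

0.368114


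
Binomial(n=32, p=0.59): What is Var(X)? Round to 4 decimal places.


Var = n*p*(1-p) = 32 * 0.59 * 0.41 = 7.7408

7.7408


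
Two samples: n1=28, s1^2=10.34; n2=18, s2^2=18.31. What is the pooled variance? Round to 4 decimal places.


sp^2 = ((n1-1)*s1^2 + (n2-1)*s2^2)/(n1+n2-2)
(n1-1)*s1^2 = 27 * 10.34 = 279.18
(n2-1)*s2^2 = 17 * 18.31 = 311.27
numerator = 279.18 + 311.27 = 590.45
n1+n2-2 = 44
sp^2 = 590.45 / 44 = 11809/880 ≈ 13.419318

13.4193


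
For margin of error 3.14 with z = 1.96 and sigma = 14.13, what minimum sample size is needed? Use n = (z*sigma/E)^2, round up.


z*sigma/E = 1.96 * 14.13 / 3.14 = 8.82
(z*sigma/E)^2 = 77.7924
round up: n = 78

78


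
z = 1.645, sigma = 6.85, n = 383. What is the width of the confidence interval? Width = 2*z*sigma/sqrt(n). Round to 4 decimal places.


width = 2*z*sigma/sqrt(n)
2*z*sigma = 2 * 1.645 * 6.85 = 22.5365
sqrt(383) ≈ 19.570386
width = 22.5365 / 19.570386 ≈ 1.151561

1.1516


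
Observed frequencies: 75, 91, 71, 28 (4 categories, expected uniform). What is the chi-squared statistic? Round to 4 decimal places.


chi2 = sum((O-E)^2/E), E = total/4
total = 265, E = 265/4 = 66.25
(75 - 66.25)^2 / 66.25 = 76.5625 / 66.25 = 245/212 ≈ 1.155660
(91 - 66.25)^2 / 66.25 = 612.5625 / 66.25 = 9801/1060 ≈ 9.246226
(71 - 66.25)^2 / 66.25 = 22.5625 / 66.25 = 361/1060 ≈ 0.340566
(28 - 66.25)^2 / 66.25 = 1463.0625 / 66.25 = 23409/1060 ≈ 22.083962
chi2 = 8699/265 ≈ 32.826415

32.8264
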